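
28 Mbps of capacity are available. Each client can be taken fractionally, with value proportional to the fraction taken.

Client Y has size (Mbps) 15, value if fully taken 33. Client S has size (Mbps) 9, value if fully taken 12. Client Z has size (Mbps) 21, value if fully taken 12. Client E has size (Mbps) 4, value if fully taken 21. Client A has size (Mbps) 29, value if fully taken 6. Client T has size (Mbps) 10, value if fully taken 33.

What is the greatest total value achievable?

Sort by value density: Client E 21/4≈5.25, Client T 33/10≈3.3, Client Y 33/15≈2.2, Client S 12/9≈1.33, Client Z 12/21≈0.571, Client A 6/29≈0.207.
All 4 Mbps of Client E fit (value 21) ; 24 remain.
Client T: take in full, 10 Mbps for value 33 ; 14 left.
14 Mbps left: a 14/15 share of Client Y gives 33×14/15 = 30.8.
Total value = 84.8.

84.8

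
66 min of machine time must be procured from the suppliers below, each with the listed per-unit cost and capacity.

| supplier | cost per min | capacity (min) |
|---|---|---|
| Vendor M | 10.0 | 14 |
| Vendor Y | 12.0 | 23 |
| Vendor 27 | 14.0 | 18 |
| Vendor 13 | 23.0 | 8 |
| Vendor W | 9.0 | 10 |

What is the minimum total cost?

781

Use suppliers in increasing cost order.
Vendor W at 9.0: take all 10 min ; 56 still needed.
Take 14 from Vendor M at 10.0 ; need 42 more.
Vendor Y at 12.0: take all 23 min ; 19 still needed.
Vendor 27 (14.0): use full 18 ; 1 min to go.
Vendor 13 (23.0): take the remaining 1 ; done.
Cost = 10×9.0 + 14×10.0 + 23×12.0 + 18×14.0 + 1×23.0 = 781.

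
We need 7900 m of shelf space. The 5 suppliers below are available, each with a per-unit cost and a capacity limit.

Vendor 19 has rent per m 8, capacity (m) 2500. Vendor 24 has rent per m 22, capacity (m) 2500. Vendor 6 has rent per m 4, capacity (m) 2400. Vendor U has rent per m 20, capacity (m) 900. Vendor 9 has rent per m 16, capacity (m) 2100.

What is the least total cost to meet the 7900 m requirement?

81200

Cheapest first:
Vendor 6 (4): use full 2400 ; 5500 m to go.
Vendor 19 (8): use full 2500 ; 3000 m to go.
Vendor 9 (16): use full 2100 ; 900 m to go.
Take 900 from Vendor U at 20 ; need 0 more.
Vendor 24: unused.
Cost = 2400×4 + 2500×8 + 2100×16 + 900×20 = 81200.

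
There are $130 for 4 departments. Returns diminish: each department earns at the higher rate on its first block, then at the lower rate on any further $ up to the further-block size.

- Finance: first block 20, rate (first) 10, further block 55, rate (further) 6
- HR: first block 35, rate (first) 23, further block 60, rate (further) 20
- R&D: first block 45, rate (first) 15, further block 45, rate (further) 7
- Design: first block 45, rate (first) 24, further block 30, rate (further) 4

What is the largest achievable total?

2885

Order all 8 blocks by rate: Design/T1 24 > HR/T1 23 > HR/T2 20 > R&D/T1 15 > Finance/T1 10 > R&D/T2 7 > Finance/T2 6 > Design/T2 4.
Design/T1 (24): +45 → 85 left.
HR T1 at 23: fill all 35 → 50 left.
50 remain; put them into HR T2 at 20.
Total = 24×45 + 23×35 + 20×50 = 2885.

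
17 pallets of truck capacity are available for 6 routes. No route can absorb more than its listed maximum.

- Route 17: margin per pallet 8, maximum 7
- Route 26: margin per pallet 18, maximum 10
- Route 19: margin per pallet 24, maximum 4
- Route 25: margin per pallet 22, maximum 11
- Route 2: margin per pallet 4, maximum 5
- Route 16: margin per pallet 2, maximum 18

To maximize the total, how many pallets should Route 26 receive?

2

Rank by margin per pallet: Route 19 24 > Route 25 22 > Route 26 18 > Route 17 8 > Route 2 4 > Route 16 2.
Route 19: +4 to 4 (cap) → 13 left.
Route 25: +11 to 11 (cap) → 2 left.
Route 26 has room for 10 but only 2 remain, so it gets 2.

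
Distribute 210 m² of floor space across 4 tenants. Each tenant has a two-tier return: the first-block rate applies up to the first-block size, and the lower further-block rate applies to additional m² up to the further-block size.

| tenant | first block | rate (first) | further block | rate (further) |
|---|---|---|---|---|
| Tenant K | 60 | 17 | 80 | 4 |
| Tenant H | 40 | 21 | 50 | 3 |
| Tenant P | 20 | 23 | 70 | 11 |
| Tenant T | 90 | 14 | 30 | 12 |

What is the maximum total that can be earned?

3580

Treat each block as its own option and order by rate: Tenant P/tier1 23 > Tenant H/tier1 21 > Tenant K/tier1 17 > Tenant T/tier1 14 > Tenant T/tier2 12 > Tenant P/tier2 11 > Tenant K/tier2 4 > Tenant H/tier2 3.
Tenant P/tier1 (23): +20 → 190 left.
Tenant H tier1 at 21: fill all 40 → 150 left.
Tenant K/tier1 (17): +60 → 90 left.
Tenant T tier1 at 14: fill all 90 → 0 left.
Total = 23×20 + 21×40 + 17×60 + 14×90 = 3580.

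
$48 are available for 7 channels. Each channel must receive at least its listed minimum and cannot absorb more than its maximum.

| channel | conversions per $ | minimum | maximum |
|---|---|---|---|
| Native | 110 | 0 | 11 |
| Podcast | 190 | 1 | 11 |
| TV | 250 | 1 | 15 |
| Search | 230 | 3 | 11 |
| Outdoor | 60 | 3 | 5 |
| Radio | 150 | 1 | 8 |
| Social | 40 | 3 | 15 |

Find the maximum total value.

9420

Meeting every minimum uses 0+1+1+3+3+1+3 = 12 $, leaving 36.
Order the channels by conversions per $: TV 250 > Search 230 > Podcast 190 > Radio 150 > Native 110 > Outdoor 60 > Social 40.
TV: +14 to 15 (cap) ; 22 left.
Search: +8 to 11 (cap) ; 14 left.
Podcast: +10 to 11 (cap) ; 4 left.
Radio: +4 (room for 7) → 5. Pool exhausted.
Total = 190×11 + 250×15 + 230×11 + 60×3 + 150×5 + 40×3 = 9420.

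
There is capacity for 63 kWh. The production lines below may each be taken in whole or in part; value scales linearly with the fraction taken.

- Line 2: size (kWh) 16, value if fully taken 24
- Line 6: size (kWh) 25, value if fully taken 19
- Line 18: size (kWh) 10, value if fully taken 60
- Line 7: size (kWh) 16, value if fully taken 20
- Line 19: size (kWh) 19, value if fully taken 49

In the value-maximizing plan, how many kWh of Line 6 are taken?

2

Best value per unit of size first: Line 18 60/10≈6, Line 19 49/19≈2.58, Line 2 24/16≈1.5, Line 7 20/16≈1.25, Line 6 19/25≈0.76.
Take all of Line 18 (10 kWh, value 60) — 53 kWh left.
All 19 kWh of Line 19 fit (value 49) — 34 remain.
Take all of Line 2 (16 kWh, value 24) — 18 kWh left.
All 16 kWh of Line 7 fit (value 20) — 2 remain.
Fill the last 2 kWh with part of Line 6: 2/25 of it earns 1.52.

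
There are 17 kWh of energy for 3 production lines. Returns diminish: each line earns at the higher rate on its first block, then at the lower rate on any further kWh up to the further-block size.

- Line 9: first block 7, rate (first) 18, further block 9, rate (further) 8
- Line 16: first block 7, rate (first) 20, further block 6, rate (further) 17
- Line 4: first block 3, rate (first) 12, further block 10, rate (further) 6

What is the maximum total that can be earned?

317

Order all 6 blocks by rate: Line 16/first 20 > Line 9/first 18 > Line 16/second 17 > Line 4/first 12 > Line 9/second 8 > Line 4/second 6.
Line 16/first (20): +7 → 10 left.
Line 9 first at 18: fill all 7 → 3 left.
3 remain; put them into Line 16 second at 17.
Total = 20×7 + 18×7 + 17×3 = 317.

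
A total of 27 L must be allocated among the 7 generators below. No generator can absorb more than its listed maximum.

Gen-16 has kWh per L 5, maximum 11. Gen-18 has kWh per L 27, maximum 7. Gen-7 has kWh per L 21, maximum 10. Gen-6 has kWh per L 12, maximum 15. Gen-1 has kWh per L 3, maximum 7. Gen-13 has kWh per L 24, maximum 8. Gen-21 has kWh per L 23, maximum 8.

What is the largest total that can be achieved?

Highest kWh per L first: Gen-18 27 > Gen-13 24 > Gen-21 23 > Gen-7 21 > Gen-6 12 > Gen-16 5 > Gen-1 3.
Gen-18 takes 7 to reach its cap of 7 ; 20 left.
Give Gen-13 8 to hit its cap of 8 ; 12 left.
Give Gen-21 8 to hit its cap of 8 ; 4 left.
Only 4 left; Gen-7 takes them to reach 4.
Total = 27×7 + 21×4 + 24×8 + 23×8 = 649.

649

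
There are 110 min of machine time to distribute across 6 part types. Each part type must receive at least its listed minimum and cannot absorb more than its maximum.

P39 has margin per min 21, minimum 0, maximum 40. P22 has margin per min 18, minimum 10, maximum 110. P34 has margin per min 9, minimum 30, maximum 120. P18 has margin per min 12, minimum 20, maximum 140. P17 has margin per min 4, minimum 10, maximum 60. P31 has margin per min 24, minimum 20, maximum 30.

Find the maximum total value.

Meeting every minimum uses 0+10+30+20+10+20 = 90 min, leaving 20.
Highest margin per min first: P31 24 > P39 21 > P22 18 > P18 12 > P34 9 > P17 4.
P31 takes 10 more to reach its cap of 30 ; 10 left.
Only 10 left; P39 takes them to reach 10.
Total = 21×10 + 18×10 + 9×30 + 12×20 + 4×10 + 24×30 = 1660.

1660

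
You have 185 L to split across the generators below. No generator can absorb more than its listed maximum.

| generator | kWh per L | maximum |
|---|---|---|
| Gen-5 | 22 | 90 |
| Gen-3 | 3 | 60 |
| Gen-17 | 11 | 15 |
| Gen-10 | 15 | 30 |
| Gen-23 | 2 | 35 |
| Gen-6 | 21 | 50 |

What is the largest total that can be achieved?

Order the generators by kWh per L: Gen-5 22 > Gen-6 21 > Gen-10 15 > Gen-17 11 > Gen-3 3 > Gen-23 2.
Gen-5: +90 to 90 (cap) — 95 left.
Gen-6: +50 to 50 (cap) — 45 left.
Gen-10: +30 to 30 (cap) — 15 left.
Gen-17 takes 15 to reach its cap of 15 — 0 left.
Total = 22×90 + 11×15 + 15×30 + 21×50 = 3645.

3645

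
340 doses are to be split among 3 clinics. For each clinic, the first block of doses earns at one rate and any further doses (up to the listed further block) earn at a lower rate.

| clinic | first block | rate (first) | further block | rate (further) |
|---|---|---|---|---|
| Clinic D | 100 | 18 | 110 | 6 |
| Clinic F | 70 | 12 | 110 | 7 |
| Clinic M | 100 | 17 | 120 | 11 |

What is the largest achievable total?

5110

Treat each block as its own option and order by rate: Clinic D/T1 18 > Clinic M/T1 17 > Clinic F/T1 12 > Clinic M/T2 11 > Clinic F/T2 7 > Clinic D/T2 6.
Clinic D/T1 (18): +100 ; 240 left.
Fill Clinic M T1 block (100 at 17) ; 140 left.
Clinic F T1 at 12: fill all 70 ; 70 left.
Clinic M T2 at 11: only 70 left, fill 70.
Total = 18×100 + 17×100 + 12×70 + 11×70 = 5110.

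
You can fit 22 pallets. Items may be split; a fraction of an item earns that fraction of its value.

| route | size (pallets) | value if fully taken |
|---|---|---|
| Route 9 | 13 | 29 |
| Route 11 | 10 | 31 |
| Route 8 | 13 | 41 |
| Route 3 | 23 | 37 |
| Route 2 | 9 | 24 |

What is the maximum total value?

Rank by value-to-size ratio: Route 8 41/13≈3.15, Route 11 31/10≈3.1, Route 2 24/9≈2.67, Route 9 29/13≈2.23, Route 3 37/23≈1.61.
Take all of Route 8 (13 pallets, value 41) → 9 pallets left.
Only 9 pallets remain; take 9/10 of Route 11 for value 31×9/10 = 27.9.
Total value = 68.9.

68.9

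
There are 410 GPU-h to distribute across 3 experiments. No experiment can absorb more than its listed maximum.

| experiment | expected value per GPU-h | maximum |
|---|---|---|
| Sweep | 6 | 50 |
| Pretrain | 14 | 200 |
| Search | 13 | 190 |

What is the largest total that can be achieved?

5390

Order the experiments by expected value per GPU-h: Pretrain 14 > Search 13 > Sweep 6.
Pretrain takes 200 to reach its cap of 200 — 210 left.
Search: +190 to 190 (cap) — 20 left.
Sweep has room for 50 but only 20 remain, so it gets 20.
Total = 6×20 + 14×200 + 13×190 = 5390.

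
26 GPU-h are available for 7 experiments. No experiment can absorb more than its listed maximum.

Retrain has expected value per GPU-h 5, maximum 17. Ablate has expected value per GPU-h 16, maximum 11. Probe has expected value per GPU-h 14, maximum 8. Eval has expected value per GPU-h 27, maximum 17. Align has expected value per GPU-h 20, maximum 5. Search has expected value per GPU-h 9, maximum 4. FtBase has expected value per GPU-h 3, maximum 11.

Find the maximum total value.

623

Order the experiments by expected value per GPU-h: Eval 27 > Align 20 > Ablate 16 > Probe 14 > Search 9 > Retrain 5 > FtBase 3.
Eval: +17 to 17 (cap) ; 9 left.
Give Align 5 to hit its cap of 5 ; 4 left.
Ablate: +4 (room for 11) → 4. Pool exhausted.
Total = 16×4 + 27×17 + 20×5 = 623.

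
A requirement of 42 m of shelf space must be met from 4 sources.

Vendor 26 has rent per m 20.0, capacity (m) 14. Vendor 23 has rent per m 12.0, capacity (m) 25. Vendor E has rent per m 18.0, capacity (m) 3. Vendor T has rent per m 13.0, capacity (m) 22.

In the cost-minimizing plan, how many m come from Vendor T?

17

Fill from the cheapest source first.
Take 25 from Vendor 23 at 12.0 — need 17 more.
Take 17 from Vendor T at 13.0 to finish.
Vendor E, Vendor 26: unused.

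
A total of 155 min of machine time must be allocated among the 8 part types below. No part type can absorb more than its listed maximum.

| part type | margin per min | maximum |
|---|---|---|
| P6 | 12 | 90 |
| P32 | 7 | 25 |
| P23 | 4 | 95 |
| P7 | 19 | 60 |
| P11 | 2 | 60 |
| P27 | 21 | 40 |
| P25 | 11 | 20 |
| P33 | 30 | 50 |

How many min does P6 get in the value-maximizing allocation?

5

Highest margin per min first: P33 30 > P27 21 > P7 19 > P6 12 > P25 11 > P32 7 > P23 4 > P11 2.
P33: +50 to 50 (cap) ; 105 left.
P27: +40 to 40 (cap) ; 65 left.
Give P7 60 to hit its cap of 60 ; 5 left.
Only 5 left; P6 takes them to reach 5.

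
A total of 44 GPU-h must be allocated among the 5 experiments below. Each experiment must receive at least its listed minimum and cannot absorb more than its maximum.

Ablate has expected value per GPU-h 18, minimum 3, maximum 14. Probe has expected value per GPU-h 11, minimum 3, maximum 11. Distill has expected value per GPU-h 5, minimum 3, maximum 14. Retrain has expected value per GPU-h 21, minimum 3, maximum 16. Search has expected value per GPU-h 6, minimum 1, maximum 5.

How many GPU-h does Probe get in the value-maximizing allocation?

10

Meeting every minimum uses 3+3+3+3+1 = 13 GPU-h, leaving 31.
Order the experiments by expected value per GPU-h: Retrain 21 > Ablate 18 > Probe 11 > Search 6 > Distill 5.
Retrain takes 13 more to reach its cap of 16 — 18 left.
Give Ablate 11 more to hit its cap of 14 — 7 left.
Probe has room for 8 more but only 7 remain, so it gets 10.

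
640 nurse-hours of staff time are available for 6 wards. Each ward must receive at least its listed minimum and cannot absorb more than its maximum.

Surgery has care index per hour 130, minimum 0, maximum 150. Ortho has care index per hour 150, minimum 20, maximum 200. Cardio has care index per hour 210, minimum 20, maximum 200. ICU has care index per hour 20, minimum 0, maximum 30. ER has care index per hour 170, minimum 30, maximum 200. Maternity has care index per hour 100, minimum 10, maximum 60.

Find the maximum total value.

110900

Meeting every minimum uses 0+20+20+0+30+10 = 80 nurse-hours, leaving 560.
Highest care index per hour first: Cardio 210 > ER 170 > Ortho 150 > Surgery 130 > Maternity 100 > ICU 20.
Cardio: +180 to 200 (cap) ; 380 left.
Give ER 170 more to hit its cap of 200 ; 210 left.
Give Ortho 180 more to hit its cap of 200 ; 30 left.
Only 30 left; Surgery takes them to reach 30.
Total = 130×30 + 150×200 + 210×200 + 170×200 + 100×10 = 110900.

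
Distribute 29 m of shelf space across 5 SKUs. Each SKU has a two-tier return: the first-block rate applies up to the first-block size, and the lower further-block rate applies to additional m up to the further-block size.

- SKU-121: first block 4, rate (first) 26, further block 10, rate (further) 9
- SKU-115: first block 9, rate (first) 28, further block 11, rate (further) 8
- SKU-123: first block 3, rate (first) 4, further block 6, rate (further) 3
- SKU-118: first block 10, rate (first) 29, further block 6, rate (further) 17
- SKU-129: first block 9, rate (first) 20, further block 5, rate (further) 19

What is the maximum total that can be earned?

Treat each block as its own option and order by rate: SKU-118/tier1 29 > SKU-115/tier1 28 > SKU-121/tier1 26 > SKU-129/tier1 20 > SKU-129/tier2 19 > SKU-118/tier2 17 > SKU-121/tier2 9 > SKU-115/tier2 8 > SKU-123/tier1 4 > SKU-123/tier2 3.
SKU-118 tier1 at 29: fill all 10 — 19 left.
Fill SKU-115 tier1 block (9 at 28) — 10 left.
SKU-121/tier1 (26): +4 — 6 left.
SKU-129/tier1: +6 of 9 at 20; pool empty.
Total = 29×10 + 28×9 + 26×4 + 20×6 = 766.

766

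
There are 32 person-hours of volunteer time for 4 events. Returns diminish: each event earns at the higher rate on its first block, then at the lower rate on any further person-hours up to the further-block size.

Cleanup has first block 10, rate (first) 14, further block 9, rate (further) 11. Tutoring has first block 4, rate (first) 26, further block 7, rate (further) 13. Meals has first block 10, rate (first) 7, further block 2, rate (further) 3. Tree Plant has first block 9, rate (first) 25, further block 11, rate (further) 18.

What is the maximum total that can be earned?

639

Treat each block as its own option and order by rate: Tutoring/tier1 26 > Tree Plant/tier1 25 > Tree Plant/tier2 18 > Cleanup/tier1 14 > Tutoring/tier2 13 > Cleanup/tier2 11 > Meals/tier1 7 > Meals/tier2 3.
Fill Tutoring tier1 block (4 at 26) ; 28 left.
Tree Plant/tier1 (25): +9 ; 19 left.
Tree Plant tier2 at 18: fill all 11 ; 8 left.
8 remain; put them into Cleanup tier1 at 14.
Total = 26×4 + 25×9 + 18×11 + 14×8 = 639.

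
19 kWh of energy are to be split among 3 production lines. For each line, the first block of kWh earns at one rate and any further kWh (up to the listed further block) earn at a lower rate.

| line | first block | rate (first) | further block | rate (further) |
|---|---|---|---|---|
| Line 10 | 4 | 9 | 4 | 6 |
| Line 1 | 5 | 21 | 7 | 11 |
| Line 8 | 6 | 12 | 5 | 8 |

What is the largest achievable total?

Rank every tier by rate: Line 1/first 21 > Line 8/first 12 > Line 1/second 11 > Line 10/first 9 > Line 8/second 8 > Line 10/second 6.
Fill Line 1 first block (5 at 21) ; 14 left.
Line 8 first at 12: fill all 6 ; 8 left.
Line 1/second (11): +7 ; 1 left.
Line 10/first: +1 of 4 at 9; pool empty.
Total = 21×5 + 12×6 + 11×7 + 9×1 = 263.

263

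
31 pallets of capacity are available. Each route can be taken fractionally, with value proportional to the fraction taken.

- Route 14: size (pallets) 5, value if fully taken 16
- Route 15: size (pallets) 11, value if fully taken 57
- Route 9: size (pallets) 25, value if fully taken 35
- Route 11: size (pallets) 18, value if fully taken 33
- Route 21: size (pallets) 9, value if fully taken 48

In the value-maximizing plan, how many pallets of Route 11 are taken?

6

Rank by value-to-size ratio: Route 21 48/9≈5.33, Route 15 57/11≈5.18, Route 14 16/5≈3.2, Route 11 33/18≈1.83, Route 9 35/25≈1.4.
Take all of Route 21 (9 pallets, value 48) — 22 pallets left.
Take all of Route 15 (11 pallets, value 57) — 11 pallets left.
Take all of Route 14 (5 pallets, value 16) — 6 pallets left.
Only 6 pallets remain; take 6/18 of Route 11 for value 33×6/18 = 11.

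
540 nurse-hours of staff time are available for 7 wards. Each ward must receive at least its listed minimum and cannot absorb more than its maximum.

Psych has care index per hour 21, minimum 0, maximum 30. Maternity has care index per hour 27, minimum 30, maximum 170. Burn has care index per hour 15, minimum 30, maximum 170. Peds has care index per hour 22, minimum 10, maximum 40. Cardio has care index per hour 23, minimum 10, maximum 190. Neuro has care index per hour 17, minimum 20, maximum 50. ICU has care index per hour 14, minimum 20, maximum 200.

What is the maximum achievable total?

12200

Meeting every minimum uses 0+30+30+10+10+20+20 = 120 nurse-hours, leaving 420.
Highest care index per hour first: Maternity 27 > Cardio 23 > Peds 22 > Psych 21 > Neuro 17 > Burn 15 > ICU 14.
Give Maternity 140 more to hit its cap of 170 ; 280 left.
Cardio: +180 to 190 (cap) ; 100 left.
Give Peds 30 more to hit its cap of 40 ; 70 left.
Psych takes 30 more to reach its cap of 30 ; 40 left.
Neuro: +30 to 50 (cap) ; 10 left.
Burn: +10 (room for 140) → 40. Pool exhausted.
Total = 21×30 + 27×170 + 15×40 + 22×40 + 23×190 + 17×50 + 14×20 = 12200.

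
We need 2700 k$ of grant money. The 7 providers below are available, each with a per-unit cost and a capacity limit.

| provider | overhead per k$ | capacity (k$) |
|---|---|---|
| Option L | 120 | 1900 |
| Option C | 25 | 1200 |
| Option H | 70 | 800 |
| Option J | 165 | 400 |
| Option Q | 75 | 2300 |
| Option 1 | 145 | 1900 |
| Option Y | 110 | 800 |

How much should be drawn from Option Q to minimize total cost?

700

Cheapest first:
Option C (25): use full 1200 — 1500 k$ to go.
Option H (70): use full 800 — 700 k$ to go.
Option Q at 75: take 700 of its 2300 — requirement met.
Option Y, Option L, Option 1, Option J: unused.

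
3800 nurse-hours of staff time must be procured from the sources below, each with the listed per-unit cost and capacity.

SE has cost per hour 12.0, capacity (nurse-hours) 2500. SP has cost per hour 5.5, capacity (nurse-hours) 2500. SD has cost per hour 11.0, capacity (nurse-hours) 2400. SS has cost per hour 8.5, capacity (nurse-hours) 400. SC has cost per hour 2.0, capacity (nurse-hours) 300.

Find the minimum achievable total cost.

24350

Cheapest first:
SC (2.0): use full 300 — 3500 nurse-hours to go.
Take 2500 from SP at 5.5 — need 1000 more.
SS at 8.5: take all 400 nurse-hours — 600 still needed.
SD (11.0): take the remaining 600 — done.
SE: unused.
Cost = 300×2.0 + 2500×5.5 + 400×8.5 + 600×11.0 = 24350.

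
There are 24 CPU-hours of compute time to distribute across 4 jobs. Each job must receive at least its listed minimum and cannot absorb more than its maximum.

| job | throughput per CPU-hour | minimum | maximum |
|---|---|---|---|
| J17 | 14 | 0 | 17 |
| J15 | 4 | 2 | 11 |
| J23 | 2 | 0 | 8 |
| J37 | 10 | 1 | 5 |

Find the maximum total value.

296

Meeting every minimum uses 0+2+0+1 = 3 CPU-hours, leaving 21.
Rank by throughput per CPU-hour: J17 14 > J37 10 > J15 4 > J23 2.
J17 takes 17 more to reach its cap of 17 → 4 left.
J37: +4 to 5 (cap) → 0 left.
Total = 14×17 + 4×2 + 10×5 = 296.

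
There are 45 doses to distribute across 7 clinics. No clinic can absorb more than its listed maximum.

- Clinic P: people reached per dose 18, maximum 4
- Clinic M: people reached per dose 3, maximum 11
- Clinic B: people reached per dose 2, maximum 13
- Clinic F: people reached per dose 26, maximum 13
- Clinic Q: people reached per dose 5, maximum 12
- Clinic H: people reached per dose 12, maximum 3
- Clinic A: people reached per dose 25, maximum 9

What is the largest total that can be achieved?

Rank by people reached per dose: Clinic F 26 > Clinic A 25 > Clinic P 18 > Clinic H 12 > Clinic Q 5 > Clinic M 3 > Clinic B 2.
Give Clinic F 13 to hit its cap of 13 → 32 left.
Give Clinic A 9 to hit its cap of 9 → 23 left.
Clinic P: +4 to 4 (cap) → 19 left.
Clinic H: +3 to 3 (cap) → 16 left.
Clinic Q takes 12 to reach its cap of 12 → 4 left.
Clinic M: +4 (room for 11) → 4. Pool exhausted.
Total = 18×4 + 3×4 + 26×13 + 5×12 + 12×3 + 25×9 = 743.

743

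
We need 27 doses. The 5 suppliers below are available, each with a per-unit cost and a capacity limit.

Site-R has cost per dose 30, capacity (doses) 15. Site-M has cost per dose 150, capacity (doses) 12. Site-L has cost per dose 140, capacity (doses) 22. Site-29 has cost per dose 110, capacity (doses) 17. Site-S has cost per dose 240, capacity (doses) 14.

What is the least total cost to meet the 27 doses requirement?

Fill from the cheapest supplier first.
Take 15 from Site-R at 30 ; need 12 more.
Take 12 from Site-29 at 110 to finish.
Site-L, Site-M, Site-S: unused.
Cost = 15×30 + 12×110 = 1770.

1770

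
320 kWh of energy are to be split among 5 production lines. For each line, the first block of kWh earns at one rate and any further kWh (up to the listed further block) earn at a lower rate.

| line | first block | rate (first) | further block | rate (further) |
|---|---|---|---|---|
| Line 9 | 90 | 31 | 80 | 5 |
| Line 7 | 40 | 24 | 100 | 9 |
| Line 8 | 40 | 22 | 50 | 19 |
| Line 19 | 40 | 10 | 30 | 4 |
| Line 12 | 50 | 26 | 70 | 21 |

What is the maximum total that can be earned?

7970

Treat each block as its own option and order by rate: Line 9/T1 31 > Line 12/T1 26 > Line 7/T1 24 > Line 8/T1 22 > Line 12/T2 21 > Line 8/T2 19 > Line 19/T1 10 > Line 7/T2 9 > Line 9/T2 5 > Line 19/T2 4.
Fill Line 9 T1 block (90 at 31) ; 230 left.
Line 12/T1 (26): +50 ; 180 left.
Line 7 T1 at 24: fill all 40 ; 140 left.
Line 8 T1 at 22: fill all 40 ; 100 left.
Line 12 T2 at 21: fill all 70 ; 30 left.
Line 8 T2 at 19: only 30 left, fill 30.
Total = 31×90 + 26×50 + 24×40 + 22×40 + 21×70 + 19×30 = 7970.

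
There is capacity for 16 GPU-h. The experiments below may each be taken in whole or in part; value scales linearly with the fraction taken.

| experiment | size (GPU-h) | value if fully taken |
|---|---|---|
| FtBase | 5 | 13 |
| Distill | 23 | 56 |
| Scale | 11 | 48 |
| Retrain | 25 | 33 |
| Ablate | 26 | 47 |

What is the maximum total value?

Sort by value density: Scale 48/11≈4.36, FtBase 13/5≈2.6, Distill 56/23≈2.43, Ablate 47/26≈1.81, Retrain 33/25≈1.32.
Scale: take in full, 11 GPU-h for value 48 ; 5 left.
All 5 GPU-h of FtBase fit (value 13) ; 0 remain.
Total value = 61.

61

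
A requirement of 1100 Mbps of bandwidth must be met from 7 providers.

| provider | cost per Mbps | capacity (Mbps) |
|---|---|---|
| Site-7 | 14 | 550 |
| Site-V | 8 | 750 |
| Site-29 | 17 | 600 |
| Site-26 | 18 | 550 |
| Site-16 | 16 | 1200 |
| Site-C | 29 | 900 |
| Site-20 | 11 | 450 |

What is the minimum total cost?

Fill from the cheapest provider first.
Site-V at 8: take all 750 Mbps → 350 still needed.
Site-20 (11): take the remaining 350 → done.
Site-7, Site-16, Site-29, Site-26, Site-C: unused.
Cost = 750×8 + 350×11 = 9850.

9850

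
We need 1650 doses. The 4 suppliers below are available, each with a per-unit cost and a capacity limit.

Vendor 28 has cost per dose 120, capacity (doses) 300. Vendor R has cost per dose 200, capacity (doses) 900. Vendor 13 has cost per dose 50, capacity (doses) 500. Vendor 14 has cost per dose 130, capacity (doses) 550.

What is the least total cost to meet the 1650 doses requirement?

192500

Cheapest first:
Take 500 from Vendor 13 at 50 ; need 1150 more.
Vendor 28 (120): use full 300 ; 850 doses to go.
Vendor 14 (130): use full 550 ; 300 doses to go.
Vendor R at 200: take 300 of its 900 ; requirement met.
Cost = 500×50 + 300×120 + 550×130 + 300×200 = 192500.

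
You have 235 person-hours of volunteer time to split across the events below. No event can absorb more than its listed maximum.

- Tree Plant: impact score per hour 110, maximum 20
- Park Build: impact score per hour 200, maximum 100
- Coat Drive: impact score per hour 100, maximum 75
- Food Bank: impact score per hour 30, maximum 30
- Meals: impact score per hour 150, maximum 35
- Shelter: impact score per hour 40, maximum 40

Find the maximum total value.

35150

Order the events by impact score per hour: Park Build 200 > Meals 150 > Tree Plant 110 > Coat Drive 100 > Shelter 40 > Food Bank 30.
Park Build: +100 to 100 (cap) — 135 left.
Meals: +35 to 35 (cap) — 100 left.
Tree Plant: +20 to 20 (cap) — 80 left.
Coat Drive: +75 to 75 (cap) — 5 left.
Only 5 left; Shelter takes them to reach 5.
Total = 110×20 + 200×100 + 100×75 + 150×35 + 40×5 = 35150.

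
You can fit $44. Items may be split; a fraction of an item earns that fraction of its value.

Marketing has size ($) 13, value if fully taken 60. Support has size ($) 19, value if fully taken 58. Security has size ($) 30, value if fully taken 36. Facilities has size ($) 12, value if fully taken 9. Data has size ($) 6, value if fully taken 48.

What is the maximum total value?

173.2

Best value per unit of size first: Data 48/6≈8, Marketing 60/13≈4.62, Support 58/19≈3.05, Security 36/30≈1.2, Facilities 9/12≈0.75.
Take all of Data (6 $, value 48) → 38 $ left.
All 13 $ of Marketing fit (value 60) → 25 remain.
Support: take in full, 19 $ for value 58 → 6 left.
Fill the last 6 $ with part of Security: 6/30 of it earns 7.2.
Total value = 173.2.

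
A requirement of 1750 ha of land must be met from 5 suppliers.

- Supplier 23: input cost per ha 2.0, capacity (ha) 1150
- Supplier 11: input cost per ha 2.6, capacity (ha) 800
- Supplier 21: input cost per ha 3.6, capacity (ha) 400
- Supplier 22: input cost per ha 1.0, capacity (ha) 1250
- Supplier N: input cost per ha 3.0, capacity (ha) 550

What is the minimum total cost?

2250

Use suppliers in increasing cost order.
Supplier 22 (1.0): use full 1250 — 500 ha to go.
Take 500 from Supplier 23 at 2.0 to finish.
Supplier 11, Supplier N, Supplier 21: unused.
Cost = 1250×1.0 + 500×2.0 = 2250.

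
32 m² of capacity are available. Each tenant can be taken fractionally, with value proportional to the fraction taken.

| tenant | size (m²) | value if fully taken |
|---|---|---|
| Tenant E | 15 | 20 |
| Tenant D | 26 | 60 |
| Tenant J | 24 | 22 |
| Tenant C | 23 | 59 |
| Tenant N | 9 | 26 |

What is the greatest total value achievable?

Best value per unit of size first: Tenant N 26/9≈2.89, Tenant C 59/23≈2.57, Tenant D 60/26≈2.31, Tenant E 20/15≈1.33, Tenant J 22/24≈0.917.
All 9 m² of Tenant N fit (value 26) ; 23 remain.
Tenant C: take in full, 23 m² for value 59 ; 0 left.
Total value = 85.

85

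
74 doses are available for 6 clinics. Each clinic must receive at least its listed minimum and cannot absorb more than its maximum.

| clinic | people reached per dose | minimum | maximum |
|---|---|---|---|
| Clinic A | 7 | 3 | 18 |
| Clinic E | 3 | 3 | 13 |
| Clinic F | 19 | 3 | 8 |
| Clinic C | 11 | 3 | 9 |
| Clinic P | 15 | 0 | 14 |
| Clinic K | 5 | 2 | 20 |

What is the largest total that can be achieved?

702

Meeting every minimum uses 3+3+3+3+0+2 = 14 doses, leaving 60.
Highest people reached per dose first: Clinic F 19 > Clinic P 15 > Clinic C 11 > Clinic A 7 > Clinic K 5 > Clinic E 3.
Clinic F takes 5 more to reach its cap of 8 — 55 left.
Clinic P takes 14 more to reach its cap of 14 — 41 left.
Give Clinic C 6 more to hit its cap of 9 — 35 left.
Clinic A: +15 to 18 (cap) — 20 left.
Clinic K takes 18 more to reach its cap of 20 — 2 left.
Clinic E: +2 (room for 10) → 5. Pool exhausted.
Total = 7×18 + 3×5 + 19×8 + 11×9 + 15×14 + 5×20 = 702.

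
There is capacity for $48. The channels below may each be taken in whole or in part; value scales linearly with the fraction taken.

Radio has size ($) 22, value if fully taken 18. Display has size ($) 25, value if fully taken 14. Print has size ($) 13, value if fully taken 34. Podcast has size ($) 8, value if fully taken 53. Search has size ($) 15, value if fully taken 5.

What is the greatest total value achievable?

107.8

Best value per unit of size first: Podcast 53/8≈6.62, Print 34/13≈2.62, Radio 18/22≈0.818, Display 14/25≈0.56, Search 5/15≈0.333.
Take all of Podcast (8 $, value 53) → 40 $ left.
All 13 $ of Print fit (value 34) → 27 remain.
All 22 $ of Radio fit (value 18) → 5 remain.
Fill the last 5 $ with part of Display: 5/25 of it earns 2.8.
Total value = 107.8.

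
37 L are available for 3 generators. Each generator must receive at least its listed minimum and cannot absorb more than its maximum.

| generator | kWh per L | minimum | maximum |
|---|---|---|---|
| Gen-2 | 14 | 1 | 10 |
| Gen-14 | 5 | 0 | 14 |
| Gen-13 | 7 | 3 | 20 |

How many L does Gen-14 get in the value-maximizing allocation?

Meeting every minimum uses 1+0+3 = 4 L, leaving 33.
Order the generators by kWh per L: Gen-2 14 > Gen-13 7 > Gen-14 5.
Gen-2 takes 9 more to reach its cap of 10 ; 24 left.
Gen-13 takes 17 more to reach its cap of 20 ; 7 left.
Gen-14 has room for 14 more but only 7 remain, so it gets 7.

7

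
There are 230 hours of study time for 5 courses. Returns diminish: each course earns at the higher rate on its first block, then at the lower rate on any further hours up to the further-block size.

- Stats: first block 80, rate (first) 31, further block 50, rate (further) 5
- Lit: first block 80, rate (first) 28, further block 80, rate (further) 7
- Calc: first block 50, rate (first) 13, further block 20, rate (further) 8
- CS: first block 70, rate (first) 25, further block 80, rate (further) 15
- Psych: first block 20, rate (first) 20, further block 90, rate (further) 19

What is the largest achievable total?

6470

Order all 10 blocks by rate: Stats/tier1 31 > Lit/tier1 28 > CS/tier1 25 > Psych/tier1 20 > Psych/tier2 19 > CS/tier2 15 > Calc/tier1 13 > Calc/tier2 8 > Lit/tier2 7 > Stats/tier2 5.
Fill Stats tier1 block (80 at 31) → 150 left.
Lit tier1 at 28: fill all 80 → 70 left.
CS tier1 at 25: fill all 70 → 0 left.
Total = 31×80 + 28×80 + 25×70 = 6470.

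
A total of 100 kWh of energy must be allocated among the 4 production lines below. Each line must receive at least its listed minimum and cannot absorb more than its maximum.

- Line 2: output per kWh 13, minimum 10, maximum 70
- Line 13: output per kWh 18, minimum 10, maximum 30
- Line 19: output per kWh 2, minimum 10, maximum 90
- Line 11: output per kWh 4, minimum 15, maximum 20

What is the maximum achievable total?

1205

Meeting every minimum uses 10+10+10+15 = 45 kWh, leaving 55.
Order the production lines by output per kWh: Line 13 18 > Line 2 13 > Line 11 4 > Line 19 2.
Give Line 13 20 more to hit its cap of 30 — 35 left.
Line 2: +35 (room for 60) → 45. Pool exhausted.
Total = 13×45 + 18×30 + 2×10 + 4×15 = 1205.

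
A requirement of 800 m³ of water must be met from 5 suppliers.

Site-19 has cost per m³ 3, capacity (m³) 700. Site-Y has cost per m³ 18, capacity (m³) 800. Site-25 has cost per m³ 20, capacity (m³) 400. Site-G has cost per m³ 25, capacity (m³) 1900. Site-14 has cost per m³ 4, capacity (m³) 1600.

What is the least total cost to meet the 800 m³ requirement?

2500

Fill from the cheapest supplier first.
Site-19 at 3: take all 700 m³ — 100 still needed.
Site-14 (4): take the remaining 100 — done.
Site-Y, Site-25, Site-G: unused.
Cost = 700×3 + 100×4 = 2500.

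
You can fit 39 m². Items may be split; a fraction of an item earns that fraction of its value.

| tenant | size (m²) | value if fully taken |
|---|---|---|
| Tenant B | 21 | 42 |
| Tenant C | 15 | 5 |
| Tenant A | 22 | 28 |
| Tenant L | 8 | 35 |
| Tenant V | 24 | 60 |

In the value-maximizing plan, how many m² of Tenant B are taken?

Rank by value-to-size ratio: Tenant L 35/8≈4.38, Tenant V 60/24≈2.5, Tenant B 42/21≈2, Tenant A 28/22≈1.27, Tenant C 5/15≈0.333.
All 8 m² of Tenant L fit (value 35) — 31 remain.
Take all of Tenant V (24 m², value 60) — 7 m² left.
Fill the last 7 m² with part of Tenant B: 7/21 of it earns 14.

7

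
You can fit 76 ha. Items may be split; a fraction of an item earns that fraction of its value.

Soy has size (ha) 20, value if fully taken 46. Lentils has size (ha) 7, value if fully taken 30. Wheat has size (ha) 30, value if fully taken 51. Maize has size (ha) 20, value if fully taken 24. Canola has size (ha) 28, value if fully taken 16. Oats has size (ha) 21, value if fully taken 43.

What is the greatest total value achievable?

166.6

Rank by value-to-size ratio: Lentils 30/7≈4.29, Soy 46/20≈2.3, Oats 43/21≈2.05, Wheat 51/30≈1.7, Maize 24/20≈1.2, Canola 16/28≈0.571.
All 7 ha of Lentils fit (value 30) → 69 remain.
All 20 ha of Soy fit (value 46) → 49 remain.
Take all of Oats (21 ha, value 43) → 28 ha left.
Fill the last 28 ha with part of Wheat: 28/30 of it earns 47.6.
Total value = 166.6.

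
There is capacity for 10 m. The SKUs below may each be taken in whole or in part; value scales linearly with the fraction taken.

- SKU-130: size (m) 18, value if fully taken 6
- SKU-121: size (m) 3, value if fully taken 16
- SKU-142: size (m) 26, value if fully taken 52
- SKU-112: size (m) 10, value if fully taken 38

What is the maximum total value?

42.6

Best value per unit of size first: SKU-121 16/3≈5.33, SKU-112 38/10≈3.8, SKU-142 52/26≈2, SKU-130 6/18≈0.333.
SKU-121: take in full, 3 m for value 16 ; 7 left.
7 m left: a 7/10 share of SKU-112 gives 38×7/10 = 26.6.
Total value = 42.6.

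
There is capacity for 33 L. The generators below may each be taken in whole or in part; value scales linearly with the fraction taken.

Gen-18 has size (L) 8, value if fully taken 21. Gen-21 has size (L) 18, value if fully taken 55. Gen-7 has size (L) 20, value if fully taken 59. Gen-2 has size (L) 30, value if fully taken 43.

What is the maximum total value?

Rank by value-to-size ratio: Gen-21 55/18≈3.06, Gen-7 59/20≈2.95, Gen-18 21/8≈2.62, Gen-2 43/30≈1.43.
Take all of Gen-21 (18 L, value 55) → 15 L left.
Only 15 L remain; take 15/20 of Gen-7 for value 59×15/20 = 44.25.
Total value = 99.25.

99.25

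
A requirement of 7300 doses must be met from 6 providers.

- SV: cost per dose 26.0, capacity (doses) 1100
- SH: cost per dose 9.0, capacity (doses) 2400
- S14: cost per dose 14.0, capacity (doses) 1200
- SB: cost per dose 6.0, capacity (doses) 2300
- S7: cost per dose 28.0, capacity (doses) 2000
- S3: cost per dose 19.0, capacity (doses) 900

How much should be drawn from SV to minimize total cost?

Fill from the cheapest provider first.
SB (6.0): use full 2300 — 5000 doses to go.
SH (9.0): use full 2400 — 2600 doses to go.
S14 (14.0): use full 1200 — 1400 doses to go.
S3 at 19.0: take all 900 doses — 500 still needed.
SV (26.0): take the remaining 500 — done.
S7: unused.

500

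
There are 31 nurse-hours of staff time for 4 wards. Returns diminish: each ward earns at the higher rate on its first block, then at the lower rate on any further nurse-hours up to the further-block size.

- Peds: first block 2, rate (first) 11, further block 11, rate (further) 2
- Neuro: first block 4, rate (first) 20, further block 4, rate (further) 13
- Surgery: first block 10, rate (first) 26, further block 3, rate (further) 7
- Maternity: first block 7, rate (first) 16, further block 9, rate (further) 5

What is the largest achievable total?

552

Rank every tier by rate: Surgery/T1 26 > Neuro/T1 20 > Maternity/T1 16 > Neuro/T2 13 > Peds/T1 11 > Surgery/T2 7 > Maternity/T2 5 > Peds/T2 2.
Fill Surgery T1 block (10 at 26) ; 21 left.
Fill Neuro T1 block (4 at 20) ; 17 left.
Maternity T1 at 16: fill all 7 ; 10 left.
Neuro/T2 (13): +4 ; 6 left.
Peds/T1 (11): +2 ; 4 left.
Fill Surgery T2 block (3 at 7) ; 1 left.
Maternity/T2: +1 of 9 at 5; pool empty.
Total = 26×10 + 20×4 + 16×7 + 13×4 + 11×2 + 7×3 + 5×1 = 552.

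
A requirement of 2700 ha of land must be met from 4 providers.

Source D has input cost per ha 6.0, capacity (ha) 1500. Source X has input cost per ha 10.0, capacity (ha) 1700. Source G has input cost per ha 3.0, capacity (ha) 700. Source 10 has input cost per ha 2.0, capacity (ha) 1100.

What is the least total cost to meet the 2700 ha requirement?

9700

Use providers in increasing cost order.
Source 10 at 2.0: take all 1100 ha — 1600 still needed.
Source G (3.0): use full 700 — 900 ha to go.
Source D (6.0): take the remaining 900 — done.
Source X: unused.
Cost = 1100×2.0 + 700×3.0 + 900×6.0 = 9700.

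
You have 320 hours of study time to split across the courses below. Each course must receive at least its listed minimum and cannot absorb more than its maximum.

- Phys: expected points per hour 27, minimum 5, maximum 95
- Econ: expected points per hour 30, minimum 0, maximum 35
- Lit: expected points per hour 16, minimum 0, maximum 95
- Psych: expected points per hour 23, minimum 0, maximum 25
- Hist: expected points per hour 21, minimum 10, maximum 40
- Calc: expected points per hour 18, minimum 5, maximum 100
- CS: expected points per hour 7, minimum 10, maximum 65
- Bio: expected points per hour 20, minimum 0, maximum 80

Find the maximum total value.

Meeting every minimum uses 5+0+0+0+10+5+10+0 = 30 hours, leaving 290.
Rank by expected points per hour: Econ 30 > Phys 27 > Psych 23 > Hist 21 > Bio 20 > Calc 18 > Lit 16 > CS 7.
Econ: +35 to 35 (cap) — 255 left.
Give Phys 90 more to hit its cap of 95 — 165 left.
Give Psych 25 more to hit its cap of 25 — 140 left.
Hist takes 30 more to reach its cap of 40 — 110 left.
Bio takes 80 more to reach its cap of 80 — 30 left.
Calc has room for 95 more but only 30 remain, so it gets 35.
Total = 27×95 + 30×35 + 23×25 + 21×40 + 18×35 + 7×10 + 20×80 = 7330.

7330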